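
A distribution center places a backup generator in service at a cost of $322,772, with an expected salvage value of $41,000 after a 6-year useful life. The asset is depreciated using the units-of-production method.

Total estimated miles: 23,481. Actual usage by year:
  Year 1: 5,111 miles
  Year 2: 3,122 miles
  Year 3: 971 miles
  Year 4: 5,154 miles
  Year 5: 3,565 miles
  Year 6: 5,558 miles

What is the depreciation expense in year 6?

Depreciable base = $322,772 − $41,000 = $281,772.
Rate = $281,772 / 23,481 miles = $12 per mile.
Year 1: 5,111 × $12 = $61,332. Book value $261,440.
Year 2: 3,122 × $12 = $37,464. Book value $223,976.
Year 3: 971 × $12 = $11,652. Book value $212,324.
Year 4: 5,154 × $12 = $61,848. Book value $150,476.
Year 5: 3,565 × $12 = $42,780. Book value $107,696.
Year 6: 5,558 × $12 = $66,696. Book value $41,000.

$66,696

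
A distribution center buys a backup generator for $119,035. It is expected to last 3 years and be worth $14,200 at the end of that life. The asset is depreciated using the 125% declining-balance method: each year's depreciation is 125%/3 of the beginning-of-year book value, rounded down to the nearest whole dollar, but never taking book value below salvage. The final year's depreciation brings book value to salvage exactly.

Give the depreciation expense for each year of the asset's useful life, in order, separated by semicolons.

Depreciable base = $119,035 − $14,200 = $104,835.
Year 1: ⌊$119,035 × 125%/3⌋ = $49,597. Book value $69,438.
Year 2: ⌊$69,438 × 125%/3⌋ = $28,932. Book value $40,506.
Year 3 (final): $40,506 − $14,200 = $26,306. Book value $14,200.

$49,597; $28,932; $26,306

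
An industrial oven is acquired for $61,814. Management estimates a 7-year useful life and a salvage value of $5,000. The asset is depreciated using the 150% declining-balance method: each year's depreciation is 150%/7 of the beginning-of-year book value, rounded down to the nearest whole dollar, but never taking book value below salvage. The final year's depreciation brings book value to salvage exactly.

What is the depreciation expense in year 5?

$5,048

Depreciable base = $61,814 − $5,000 = $56,814.
Year 1: ⌊$61,814 × 150%/7⌋ = $13,245. Book value $48,569.
Year 2: ⌊$48,569 × 150%/7⌋ = $10,407. Book value $38,162.
Year 3: ⌊$38,162 × 150%/7⌋ = $8,177. Book value $29,985.
Year 4: ⌊$29,985 × 150%/7⌋ = $6,425. Book value $23,560.
Year 5: ⌊$23,560 × 150%/7⌋ = $5,048. Book value $18,512.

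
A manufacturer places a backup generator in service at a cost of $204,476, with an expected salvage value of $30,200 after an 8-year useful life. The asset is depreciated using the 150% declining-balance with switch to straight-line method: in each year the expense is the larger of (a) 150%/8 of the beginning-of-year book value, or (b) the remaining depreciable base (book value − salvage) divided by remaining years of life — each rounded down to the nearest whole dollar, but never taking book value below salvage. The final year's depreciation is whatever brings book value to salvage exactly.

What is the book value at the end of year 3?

Depreciable base = $204,476 − $30,200 = $174,276.
Year 1: DB = ⌊$204,476 × 150%/8⌋ = $38,339; SL = ⌊$174,276/8⌋ = $21,784 → take DB $38,339. Book value $166,137.
Year 2: DB = ⌊$166,137 × 150%/8⌋ = $31,150; SL = ⌊$135,937/7⌋ = $19,419 → take DB $31,150. Book value $134,987.
Year 3: DB = ⌊$134,987 × 150%/8⌋ = $25,310; SL = ⌊$104,787/6⌋ = $17,464 → take DB $25,310. Book value $109,677.

$109,677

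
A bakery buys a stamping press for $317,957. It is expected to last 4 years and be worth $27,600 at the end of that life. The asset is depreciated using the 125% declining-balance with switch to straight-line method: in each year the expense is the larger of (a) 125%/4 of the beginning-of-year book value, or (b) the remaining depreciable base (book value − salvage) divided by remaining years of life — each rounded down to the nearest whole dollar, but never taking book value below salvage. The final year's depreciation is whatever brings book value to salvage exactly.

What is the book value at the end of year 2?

$150,285

Depreciable base = $317,957 − $27,600 = $290,357.
Year 1: DB = ⌊$317,957 × 125%/4⌋ = $99,361; SL = ⌊$290,357/4⌋ = $72,589 → take DB $99,361. Book value $218,596.
Year 2: DB = ⌊$218,596 × 125%/4⌋ = $68,311; SL = ⌊$190,996/3⌋ = $63,665 → take DB $68,311. Book value $150,285.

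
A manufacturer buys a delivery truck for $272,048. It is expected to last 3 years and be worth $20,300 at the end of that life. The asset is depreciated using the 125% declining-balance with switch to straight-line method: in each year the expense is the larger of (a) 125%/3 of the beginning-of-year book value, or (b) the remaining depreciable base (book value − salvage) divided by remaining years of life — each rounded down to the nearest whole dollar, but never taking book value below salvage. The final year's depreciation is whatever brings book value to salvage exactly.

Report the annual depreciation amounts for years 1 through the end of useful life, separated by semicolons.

Depreciable base = $272,048 − $20,300 = $251,748.
Year 1: DB = ⌊$272,048 × 125%/3⌋ = $113,353; SL = ⌊$251,748/3⌋ = $83,916 → take DB $113,353. Book value $158,695.
Year 2: DB = ⌊$158,695 × 125%/3⌋ = $66,122; SL = ⌊$138,395/2⌋ = $69,197 → take SL $69,197. Book value $89,498.
Year 3 (final): $89,498 − $20,300 = $69,198. Book value $20,300.

$113,353; $69,197; $69,198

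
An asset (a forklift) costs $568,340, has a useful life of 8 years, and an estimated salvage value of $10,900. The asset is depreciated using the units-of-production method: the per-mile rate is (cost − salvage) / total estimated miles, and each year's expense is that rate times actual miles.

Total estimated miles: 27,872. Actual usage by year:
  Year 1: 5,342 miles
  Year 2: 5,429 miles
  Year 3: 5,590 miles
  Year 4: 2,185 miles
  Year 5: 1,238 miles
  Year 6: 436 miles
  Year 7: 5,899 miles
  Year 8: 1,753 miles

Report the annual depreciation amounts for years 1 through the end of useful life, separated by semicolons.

$106,840; $108,580; $111,800; $43,700; $24,760; $8,720; $117,980; $35,060

Depreciable base = $568,340 − $10,900 = $557,440.
Rate = $557,440 / 27,872 miles = $20 per mile.
Year 1: 5,342 × $20 = $106,840. Book value $461,500.
Year 2: 5,429 × $20 = $108,580. Book value $352,920.
Year 3: 5,590 × $20 = $111,800. Book value $241,120.
Year 4: 2,185 × $20 = $43,700. Book value $197,420.
Year 5: 1,238 × $20 = $24,760. Book value $172,660.
Year 6: 436 × $20 = $8,720. Book value $163,940.
Year 7: 5,899 × $20 = $117,980. Book value $45,960.
Year 8: 1,753 × $20 = $35,060. Book value $10,900.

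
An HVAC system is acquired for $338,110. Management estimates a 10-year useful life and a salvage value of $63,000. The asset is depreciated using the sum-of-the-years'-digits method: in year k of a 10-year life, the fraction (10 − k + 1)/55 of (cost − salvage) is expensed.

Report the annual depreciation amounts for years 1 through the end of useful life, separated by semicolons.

Depreciable base = $338,110 − $63,000 = $275,110.
Sum of the years' digits = 10+9+8+7+6+5+4+3+2+1 = 55.
Year 1: $275,110 × 10/55 = $50,020. Book value $288,090.
Year 2: $275,110 × 9/55 = $45,018. Book value $243,072.
Year 3: $275,110 × 8/55 = $40,016. Book value $203,056.
Year 4: $275,110 × 7/55 = $35,014. Book value $168,042.
Year 5: $275,110 × 6/55 = $30,012. Book value $138,030.
Year 6: $275,110 × 5/55 = $25,010. Book value $113,020.
Year 7: $275,110 × 4/55 = $20,008. Book value $93,012.
Year 8: $275,110 × 3/55 = $15,006. Book value $78,006.
Year 9: $275,110 × 2/55 = $10,004. Book value $68,002.
Year 10: $275,110 × 1/55 = $5,002. Book value $63,000.

$50,020; $45,018; $40,016; $35,014; $30,012; $25,010; $20,008; $15,006; $10,004; $5,002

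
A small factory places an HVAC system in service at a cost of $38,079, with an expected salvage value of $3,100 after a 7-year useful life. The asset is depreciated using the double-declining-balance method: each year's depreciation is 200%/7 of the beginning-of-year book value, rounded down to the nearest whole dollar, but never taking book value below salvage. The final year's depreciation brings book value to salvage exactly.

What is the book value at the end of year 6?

Depreciable base = $38,079 − $3,100 = $34,979.
Year 1: ⌊$38,079 × 200%/7⌋ = $10,879. Book value $27,200.
Year 2: ⌊$27,200 × 200%/7⌋ = $7,771. Book value $19,429.
Year 3: ⌊$19,429 × 200%/7⌋ = $5,551. Book value $13,878.
Year 4: ⌊$13,878 × 200%/7⌋ = $3,965. Book value $9,913.
Year 5: ⌊$9,913 × 200%/7⌋ = $2,832. Book value $7,081.
Year 6: ⌊$7,081 × 200%/7⌋ = $2,023. Book value $5,058.

$5,058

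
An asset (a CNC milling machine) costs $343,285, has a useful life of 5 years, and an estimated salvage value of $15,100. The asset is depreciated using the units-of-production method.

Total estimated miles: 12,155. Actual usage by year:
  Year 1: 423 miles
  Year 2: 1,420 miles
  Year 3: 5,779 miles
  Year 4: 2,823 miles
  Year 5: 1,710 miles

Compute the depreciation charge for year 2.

$38,340

Depreciable base = $343,285 − $15,100 = $328,185.
Rate = $328,185 / 12,155 miles = $27 per mile.
Year 1: 423 × $27 = $11,421. Book value $331,864.
Year 2: 1,420 × $27 = $38,340. Book value $293,524.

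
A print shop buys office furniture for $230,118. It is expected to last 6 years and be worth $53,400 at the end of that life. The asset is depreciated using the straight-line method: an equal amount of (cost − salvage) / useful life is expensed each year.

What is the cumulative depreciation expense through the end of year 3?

$88,359

Depreciable base = $230,118 − $53,400 = $176,718.
Annual expense = $176,718 / 6 = $29,453.
End of year 1: book value $200,665.
End of year 2: book value $171,212.
End of year 3: book value $141,759.
Accumulated through year 3 = $230,118 − $141,759 = $88,359.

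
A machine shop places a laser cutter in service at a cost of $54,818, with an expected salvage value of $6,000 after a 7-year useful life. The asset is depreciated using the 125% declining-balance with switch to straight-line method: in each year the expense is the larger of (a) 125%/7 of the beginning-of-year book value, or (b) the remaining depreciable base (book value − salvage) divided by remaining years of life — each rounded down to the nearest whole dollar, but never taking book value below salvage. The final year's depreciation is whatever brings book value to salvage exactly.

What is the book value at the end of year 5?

Depreciable base = $54,818 − $6,000 = $48,818.
Year 1: DB = ⌊$54,818 × 125%/7⌋ = $9,788; SL = ⌊$48,818/7⌋ = $6,974 → take DB $9,788. Book value $45,030.
Year 2: DB = ⌊$45,030 × 125%/7⌋ = $8,041; SL = ⌊$39,030/6⌋ = $6,505 → take DB $8,041. Book value $36,989.
Year 3: DB = ⌊$36,989 × 125%/7⌋ = $6,605; SL = ⌊$30,989/5⌋ = $6,197 → take DB $6,605. Book value $30,384.
Year 4: DB = ⌊$30,384 × 125%/7⌋ = $5,425; SL = ⌊$24,384/4⌋ = $6,096 → take SL $6,096. Book value $24,288.
Year 5: DB = ⌊$24,288 × 125%/7⌋ = $4,337; SL = ⌊$18,288/3⌋ = $6,096 → take SL $6,096. Book value $18,192.

$18,192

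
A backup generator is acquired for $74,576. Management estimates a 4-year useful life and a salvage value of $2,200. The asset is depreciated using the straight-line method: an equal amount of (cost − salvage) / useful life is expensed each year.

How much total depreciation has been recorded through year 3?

Depreciable base = $74,576 − $2,200 = $72,376.
Annual expense = $72,376 / 4 = $18,094.
End of year 1: book value $56,482.
End of year 2: book value $38,388.
End of year 3: book value $20,294.
Accumulated through year 3 = $74,576 − $20,294 = $54,282.

$54,282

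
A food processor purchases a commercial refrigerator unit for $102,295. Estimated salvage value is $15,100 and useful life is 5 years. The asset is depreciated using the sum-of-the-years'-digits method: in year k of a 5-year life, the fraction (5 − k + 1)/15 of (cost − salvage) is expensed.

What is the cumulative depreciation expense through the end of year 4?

Depreciable base = $102,295 − $15,100 = $87,195.
Sum of the years' digits = 5+4+3+2+1 = 15.
Year 1: $87,195 × 5/15 = $29,065. Book value $73,230.
Year 2: $87,195 × 4/15 = $23,252. Book value $49,978.
Year 3: $87,195 × 3/15 = $17,439. Book value $32,539.
Year 4: $87,195 × 2/15 = $11,626. Book value $20,913.
Accumulated through year 4 = $102,295 − $20,913 = $81,382.

$81,382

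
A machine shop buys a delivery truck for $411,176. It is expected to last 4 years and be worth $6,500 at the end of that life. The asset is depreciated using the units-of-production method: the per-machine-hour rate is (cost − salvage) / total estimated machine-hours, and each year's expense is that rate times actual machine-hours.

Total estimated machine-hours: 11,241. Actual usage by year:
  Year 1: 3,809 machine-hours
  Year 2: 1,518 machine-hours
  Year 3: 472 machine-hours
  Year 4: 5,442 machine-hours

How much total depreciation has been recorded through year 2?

$191,772

Depreciable base = $411,176 − $6,500 = $404,676.
Rate = $404,676 / 11,241 machine-hours = $36 per machine-hour.
Year 1: 3,809 × $36 = $137,124. Book value $274,052.
Year 2: 1,518 × $36 = $54,648. Book value $219,404.
Accumulated through year 2 = $411,176 − $219,404 = $191,772.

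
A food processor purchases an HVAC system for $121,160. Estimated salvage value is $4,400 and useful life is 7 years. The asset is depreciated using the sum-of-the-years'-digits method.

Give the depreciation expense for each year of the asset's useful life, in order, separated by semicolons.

$29,190; $25,020; $20,850; $16,680; $12,510; $8,340; $4,170

Depreciable base = $121,160 − $4,400 = $116,760.
Sum of the years' digits = 7+6+5+4+3+2+1 = 28.
Year 1: $116,760 × 7/28 = $29,190. Book value $91,970.
Year 2: $116,760 × 6/28 = $25,020. Book value $66,950.
Year 3: $116,760 × 5/28 = $20,850. Book value $46,100.
Year 4: $116,760 × 4/28 = $16,680. Book value $29,420.
Year 5: $116,760 × 3/28 = $12,510. Book value $16,910.
Year 6: $116,760 × 2/28 = $8,340. Book value $8,570.
Year 7: $116,760 × 1/28 = $4,170. Book value $4,400.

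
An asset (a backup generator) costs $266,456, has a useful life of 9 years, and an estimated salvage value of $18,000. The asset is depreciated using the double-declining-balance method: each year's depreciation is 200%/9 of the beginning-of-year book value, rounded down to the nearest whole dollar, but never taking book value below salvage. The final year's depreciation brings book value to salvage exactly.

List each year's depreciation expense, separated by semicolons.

Depreciable base = $266,456 − $18,000 = $248,456.
Year 1: ⌊$266,456 × 200%/9⌋ = $59,212. Book value $207,244.
Year 2: ⌊$207,244 × 200%/9⌋ = $46,054. Book value $161,190.
Year 3: ⌊$161,190 × 200%/9⌋ = $35,820. Book value $125,370.
Year 4: ⌊$125,370 × 200%/9⌋ = $27,860. Book value $97,510.
Year 5: ⌊$97,510 × 200%/9⌋ = $21,668. Book value $75,842.
Year 6: ⌊$75,842 × 200%/9⌋ = $16,853. Book value $58,989.
Year 7: ⌊$58,989 × 200%/9⌋ = $13,108. Book value $45,881.
Year 8: ⌊$45,881 × 200%/9⌋ = $10,195. Book value $35,686.
Year 9 (final): $35,686 − $18,000 = $17,686. Book value $18,000.

$59,212; $46,054; $35,820; $27,860; $21,668; $16,853; $13,108; $10,195; $17,686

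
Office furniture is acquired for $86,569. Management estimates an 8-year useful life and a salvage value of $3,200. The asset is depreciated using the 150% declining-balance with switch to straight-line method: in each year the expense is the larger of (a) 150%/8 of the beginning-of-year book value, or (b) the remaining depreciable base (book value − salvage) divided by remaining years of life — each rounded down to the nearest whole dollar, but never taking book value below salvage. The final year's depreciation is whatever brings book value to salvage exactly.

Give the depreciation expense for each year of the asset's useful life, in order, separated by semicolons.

$16,231; $13,188; $10,715; $8,706; $8,632; $8,632; $8,632; $8,633

Depreciable base = $86,569 − $3,200 = $83,369.
Year 1: DB = ⌊$86,569 × 150%/8⌋ = $16,231; SL = ⌊$83,369/8⌋ = $10,421 → take DB $16,231. Book value $70,338.
Year 2: DB = ⌊$70,338 × 150%/8⌋ = $13,188; SL = ⌊$67,138/7⌋ = $9,591 → take DB $13,188. Book value $57,150.
Year 3: DB = ⌊$57,150 × 150%/8⌋ = $10,715; SL = ⌊$53,950/6⌋ = $8,991 → take DB $10,715. Book value $46,435.
Year 4: DB = ⌊$46,435 × 150%/8⌋ = $8,706; SL = ⌊$43,235/5⌋ = $8,647 → take DB $8,706. Book value $37,729.
Year 5: DB = ⌊$37,729 × 150%/8⌋ = $7,074; SL = ⌊$34,529/4⌋ = $8,632 → take SL $8,632. Book value $29,097.
Year 6: DB = ⌊$29,097 × 150%/8⌋ = $5,455; SL = ⌊$25,897/3⌋ = $8,632 → take SL $8,632. Book value $20,465.
Year 7: DB = ⌊$20,465 × 150%/8⌋ = $3,837; SL = ⌊$17,265/2⌋ = $8,632 → take SL $8,632. Book value $11,833.
Year 8 (final): $11,833 − $3,200 = $8,633. Book value $3,200.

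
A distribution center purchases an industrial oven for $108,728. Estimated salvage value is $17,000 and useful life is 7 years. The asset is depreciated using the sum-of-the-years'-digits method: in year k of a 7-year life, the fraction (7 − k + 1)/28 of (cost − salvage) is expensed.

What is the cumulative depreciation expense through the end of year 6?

Depreciable base = $108,728 − $17,000 = $91,728.
Sum of the years' digits = 7+6+5+4+3+2+1 = 28.
Year 1: $91,728 × 7/28 = $22,932. Book value $85,796.
Year 2: $91,728 × 6/28 = $19,656. Book value $66,140.
Year 3: $91,728 × 5/28 = $16,380. Book value $49,760.
Year 4: $91,728 × 4/28 = $13,104. Book value $36,656.
Year 5: $91,728 × 3/28 = $9,828. Book value $26,828.
Year 6: $91,728 × 2/28 = $6,552. Book value $20,276.
Accumulated through year 6 = $108,728 − $20,276 = $88,452.

$88,452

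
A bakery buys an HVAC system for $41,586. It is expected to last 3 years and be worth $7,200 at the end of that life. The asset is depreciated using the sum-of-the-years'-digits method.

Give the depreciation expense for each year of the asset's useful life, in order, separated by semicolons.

$17,193; $11,462; $5,731

Depreciable base = $41,586 − $7,200 = $34,386.
Sum of the years' digits = 3+2+1 = 6.
Year 1: $34,386 × 3/6 = $17,193. Book value $24,393.
Year 2: $34,386 × 2/6 = $11,462. Book value $12,931.
Year 3: $34,386 × 1/6 = $5,731. Book value $7,200.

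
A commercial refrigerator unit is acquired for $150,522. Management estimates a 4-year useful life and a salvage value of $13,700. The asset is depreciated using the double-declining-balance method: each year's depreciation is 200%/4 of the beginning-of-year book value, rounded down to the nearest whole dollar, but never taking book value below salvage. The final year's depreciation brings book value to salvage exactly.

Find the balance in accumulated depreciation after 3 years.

Depreciable base = $150,522 − $13,700 = $136,822.
Year 1: ⌊$150,522 × 200%/4⌋ = $75,261. Book value $75,261.
Year 2: ⌊$75,261 × 200%/4⌋ = $37,630. Book value $37,631.
Year 3: ⌊$37,631 × 200%/4⌋ = $18,815. Book value $18,816.
Accumulated through year 3 = $150,522 − $18,816 = $131,706.

$131,706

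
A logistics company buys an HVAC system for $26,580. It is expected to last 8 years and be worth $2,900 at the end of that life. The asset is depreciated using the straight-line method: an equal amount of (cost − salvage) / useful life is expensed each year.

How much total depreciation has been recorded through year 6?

Depreciable base = $26,580 − $2,900 = $23,680.
Annual expense = $23,680 / 8 = $2,960.
End of year 1: book value $23,620.
End of year 2: book value $20,660.
End of year 3: book value $17,700.
End of year 4: book value $14,740.
End of year 5: book value $11,780.
End of year 6: book value $8,820.
Accumulated through year 6 = $26,580 − $8,820 = $17,760.

$17,760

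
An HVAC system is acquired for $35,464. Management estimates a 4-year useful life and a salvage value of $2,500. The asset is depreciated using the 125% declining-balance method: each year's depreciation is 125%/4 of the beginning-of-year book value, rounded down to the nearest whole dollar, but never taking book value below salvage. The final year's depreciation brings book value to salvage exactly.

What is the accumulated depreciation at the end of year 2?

Depreciable base = $35,464 − $2,500 = $32,964.
Year 1: ⌊$35,464 × 125%/4⌋ = $11,082. Book value $24,382.
Year 2: ⌊$24,382 × 125%/4⌋ = $7,619. Book value $16,763.
Accumulated through year 2 = $35,464 − $16,763 = $18,701.

$18,701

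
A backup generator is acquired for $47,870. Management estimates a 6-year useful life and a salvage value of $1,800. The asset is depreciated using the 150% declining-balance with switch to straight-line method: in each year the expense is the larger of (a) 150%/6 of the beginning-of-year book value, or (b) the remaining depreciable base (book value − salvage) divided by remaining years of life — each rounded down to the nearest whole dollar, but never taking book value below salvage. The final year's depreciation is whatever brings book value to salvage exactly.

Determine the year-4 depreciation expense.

Depreciable base = $47,870 − $1,800 = $46,070.
Year 1: DB = ⌊$47,870 × 150%/6⌋ = $11,967; SL = ⌊$46,070/6⌋ = $7,678 → take DB $11,967. Book value $35,903.
Year 2: DB = ⌊$35,903 × 150%/6⌋ = $8,975; SL = ⌊$34,103/5⌋ = $6,820 → take DB $8,975. Book value $26,928.
Year 3: DB = ⌊$26,928 × 150%/6⌋ = $6,732; SL = ⌊$25,128/4⌋ = $6,282 → take DB $6,732. Book value $20,196.
Year 4: DB = ⌊$20,196 × 150%/6⌋ = $5,049; SL = ⌊$18,396/3⌋ = $6,132 → take SL $6,132. Book value $14,064.

$6,132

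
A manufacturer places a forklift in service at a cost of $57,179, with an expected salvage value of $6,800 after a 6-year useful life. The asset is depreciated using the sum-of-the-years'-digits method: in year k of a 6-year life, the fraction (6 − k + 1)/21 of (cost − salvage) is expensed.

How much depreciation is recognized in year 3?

Depreciable base = $57,179 − $6,800 = $50,379.
Sum of the years' digits = 6+5+4+3+2+1 = 21.
Year 1: $50,379 × 6/21 = $14,394. Book value $42,785.
Year 2: $50,379 × 5/21 = $11,995. Book value $30,790.
Year 3: $50,379 × 4/21 = $9,596. Book value $21,194.

$9,596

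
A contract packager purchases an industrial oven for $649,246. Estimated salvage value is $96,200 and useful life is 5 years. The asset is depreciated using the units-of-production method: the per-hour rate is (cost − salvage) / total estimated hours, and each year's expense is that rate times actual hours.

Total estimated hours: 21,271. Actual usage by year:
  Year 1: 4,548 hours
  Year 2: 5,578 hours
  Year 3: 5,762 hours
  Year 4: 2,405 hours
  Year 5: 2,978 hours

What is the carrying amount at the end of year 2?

$385,970

Depreciable base = $649,246 − $96,200 = $553,046.
Rate = $553,046 / 21,271 hours = $26 per hour.
Year 1: 4,548 × $26 = $118,248. Book value $530,998.
Year 2: 5,578 × $26 = $145,028. Book value $385,970.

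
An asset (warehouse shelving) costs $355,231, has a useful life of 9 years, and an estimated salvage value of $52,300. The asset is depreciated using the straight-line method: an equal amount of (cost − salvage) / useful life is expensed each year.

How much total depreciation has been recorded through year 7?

Depreciable base = $355,231 − $52,300 = $302,931.
Annual expense = $302,931 / 9 = $33,659.
End of year 1: book value $321,572.
End of year 2: book value $287,913.
End of year 3: book value $254,254.
End of year 4: book value $220,595.
End of year 5: book value $186,936.
End of year 6: book value $153,277.
End of year 7: book value $119,618.
Accumulated through year 7 = $355,231 − $119,618 = $235,613.

$235,613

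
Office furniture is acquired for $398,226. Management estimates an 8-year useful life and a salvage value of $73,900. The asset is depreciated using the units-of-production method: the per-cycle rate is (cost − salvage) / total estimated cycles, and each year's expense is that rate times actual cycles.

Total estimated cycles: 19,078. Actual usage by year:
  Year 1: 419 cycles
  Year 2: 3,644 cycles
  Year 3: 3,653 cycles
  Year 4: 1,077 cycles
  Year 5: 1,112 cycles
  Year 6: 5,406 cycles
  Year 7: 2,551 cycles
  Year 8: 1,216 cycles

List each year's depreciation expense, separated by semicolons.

Depreciable base = $398,226 − $73,900 = $324,326.
Rate = $324,326 / 19,078 cycles = $17 per cycle.
Year 1: 419 × $17 = $7,123. Book value $391,103.
Year 2: 3,644 × $17 = $61,948. Book value $329,155.
Year 3: 3,653 × $17 = $62,101. Book value $267,054.
Year 4: 1,077 × $17 = $18,309. Book value $248,745.
Year 5: 1,112 × $17 = $18,904. Book value $229,841.
Year 6: 5,406 × $17 = $91,902. Book value $137,939.
Year 7: 2,551 × $17 = $43,367. Book value $94,572.
Year 8: 1,216 × $17 = $20,672. Book value $73,900.

$7,123; $61,948; $62,101; $18,309; $18,904; $91,902; $43,367; $20,672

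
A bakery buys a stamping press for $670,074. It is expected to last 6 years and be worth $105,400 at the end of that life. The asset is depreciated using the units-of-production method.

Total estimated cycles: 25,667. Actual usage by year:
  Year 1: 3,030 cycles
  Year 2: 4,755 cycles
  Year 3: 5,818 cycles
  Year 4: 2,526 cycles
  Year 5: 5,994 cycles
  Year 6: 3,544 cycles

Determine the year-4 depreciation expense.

$55,572

Depreciable base = $670,074 − $105,400 = $564,674.
Rate = $564,674 / 25,667 cycles = $22 per cycle.
Year 1: 3,030 × $22 = $66,660. Book value $603,414.
Year 2: 4,755 × $22 = $104,610. Book value $498,804.
Year 3: 5,818 × $22 = $127,996. Book value $370,808.
Year 4: 2,526 × $22 = $55,572. Book value $315,236.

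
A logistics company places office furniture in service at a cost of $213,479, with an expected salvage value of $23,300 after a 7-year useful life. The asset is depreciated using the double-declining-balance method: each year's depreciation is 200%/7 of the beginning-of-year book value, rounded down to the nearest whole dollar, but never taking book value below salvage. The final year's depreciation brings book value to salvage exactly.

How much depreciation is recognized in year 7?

Depreciable base = $213,479 − $23,300 = $190,179.
Year 1: ⌊$213,479 × 200%/7⌋ = $60,994. Book value $152,485.
Year 2: ⌊$152,485 × 200%/7⌋ = $43,567. Book value $108,918.
Year 3: ⌊$108,918 × 200%/7⌋ = $31,119. Book value $77,799.
Year 4: ⌊$77,799 × 200%/7⌋ = $22,228. Book value $55,571.
Year 5: ⌊$55,571 × 200%/7⌋ = $15,877. Book value $39,694.
Year 6: ⌊$39,694 × 200%/7⌋ = $11,341. Book value $28,353.
Year 7 (final): $28,353 − $23,300 = $5,053. Book value $23,300.

$5,053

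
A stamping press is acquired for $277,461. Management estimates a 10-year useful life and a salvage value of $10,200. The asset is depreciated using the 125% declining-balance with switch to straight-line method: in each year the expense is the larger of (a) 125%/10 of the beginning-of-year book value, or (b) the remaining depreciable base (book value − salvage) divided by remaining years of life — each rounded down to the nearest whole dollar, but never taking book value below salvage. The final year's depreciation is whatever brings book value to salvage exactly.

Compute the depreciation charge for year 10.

Depreciable base = $277,461 − $10,200 = $267,261.
Year 1: DB = ⌊$277,461 × 125%/10⌋ = $34,682; SL = ⌊$267,261/10⌋ = $26,726 → take DB $34,682. Book value $242,779.
Year 2: DB = ⌊$242,779 × 125%/10⌋ = $30,347; SL = ⌊$232,579/9⌋ = $25,842 → take DB $30,347. Book value $212,432.
Year 3: DB = ⌊$212,432 × 125%/10⌋ = $26,554; SL = ⌊$202,232/8⌋ = $25,279 → take DB $26,554. Book value $185,878.
Year 4: DB = ⌊$185,878 × 125%/10⌋ = $23,234; SL = ⌊$175,678/7⌋ = $25,096 → take SL $25,096. Book value $160,782.
Year 5: DB = ⌊$160,782 × 125%/10⌋ = $20,097; SL = ⌊$150,582/6⌋ = $25,097 → take SL $25,097. Book value $135,685.
Year 6: DB = ⌊$135,685 × 125%/10⌋ = $16,960; SL = ⌊$125,485/5⌋ = $25,097 → take SL $25,097. Book value $110,588.
Year 7: DB = ⌊$110,588 × 125%/10⌋ = $13,823; SL = ⌊$100,388/4⌋ = $25,097 → take SL $25,097. Book value $85,491.
Year 8: DB = ⌊$85,491 × 125%/10⌋ = $10,686; SL = ⌊$75,291/3⌋ = $25,097 → take SL $25,097. Book value $60,394.
Year 9: DB = ⌊$60,394 × 125%/10⌋ = $7,549; SL = ⌊$50,194/2⌋ = $25,097 → take SL $25,097. Book value $35,297.
Year 10 (final): $35,297 − $10,200 = $25,097. Book value $10,200.

$25,097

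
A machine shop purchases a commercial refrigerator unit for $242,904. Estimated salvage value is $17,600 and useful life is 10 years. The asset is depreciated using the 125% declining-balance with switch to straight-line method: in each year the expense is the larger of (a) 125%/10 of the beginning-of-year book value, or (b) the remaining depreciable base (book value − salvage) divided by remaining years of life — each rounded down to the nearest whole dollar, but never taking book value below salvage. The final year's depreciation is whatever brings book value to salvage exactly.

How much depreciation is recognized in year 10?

$20,733

Depreciable base = $242,904 − $17,600 = $225,304.
Year 1: DB = ⌊$242,904 × 125%/10⌋ = $30,363; SL = ⌊$225,304/10⌋ = $22,530 → take DB $30,363. Book value $212,541.
Year 2: DB = ⌊$212,541 × 125%/10⌋ = $26,567; SL = ⌊$194,941/9⌋ = $21,660 → take DB $26,567. Book value $185,974.
Year 3: DB = ⌊$185,974 × 125%/10⌋ = $23,246; SL = ⌊$168,374/8⌋ = $21,046 → take DB $23,246. Book value $162,728.
Year 4: DB = ⌊$162,728 × 125%/10⌋ = $20,341; SL = ⌊$145,128/7⌋ = $20,732 → take SL $20,732. Book value $141,996.
Year 5: DB = ⌊$141,996 × 125%/10⌋ = $17,749; SL = ⌊$124,396/6⌋ = $20,732 → take SL $20,732. Book value $121,264.
Year 6: DB = ⌊$121,264 × 125%/10⌋ = $15,158; SL = ⌊$103,664/5⌋ = $20,732 → take SL $20,732. Book value $100,532.
Year 7: DB = ⌊$100,532 × 125%/10⌋ = $12,566; SL = ⌊$82,932/4⌋ = $20,733 → take SL $20,733. Book value $79,799.
Year 8: DB = ⌊$79,799 × 125%/10⌋ = $9,974; SL = ⌊$62,199/3⌋ = $20,733 → take SL $20,733. Book value $59,066.
Year 9: DB = ⌊$59,066 × 125%/10⌋ = $7,383; SL = ⌊$41,466/2⌋ = $20,733 → take SL $20,733. Book value $38,333.
Year 10 (final): $38,333 − $17,600 = $20,733. Book value $17,600.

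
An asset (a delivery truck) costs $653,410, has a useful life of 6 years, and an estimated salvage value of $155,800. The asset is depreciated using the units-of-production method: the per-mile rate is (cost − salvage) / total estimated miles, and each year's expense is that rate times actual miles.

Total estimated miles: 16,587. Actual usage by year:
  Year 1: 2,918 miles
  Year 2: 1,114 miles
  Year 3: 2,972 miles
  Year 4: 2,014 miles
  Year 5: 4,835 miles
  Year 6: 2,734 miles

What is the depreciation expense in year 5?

Depreciable base = $653,410 − $155,800 = $497,610.
Rate = $497,610 / 16,587 miles = $30 per mile.
Year 1: 2,918 × $30 = $87,540. Book value $565,870.
Year 2: 1,114 × $30 = $33,420. Book value $532,450.
Year 3: 2,972 × $30 = $89,160. Book value $443,290.
Year 4: 2,014 × $30 = $60,420. Book value $382,870.
Year 5: 4,835 × $30 = $145,050. Book value $237,820.

$145,050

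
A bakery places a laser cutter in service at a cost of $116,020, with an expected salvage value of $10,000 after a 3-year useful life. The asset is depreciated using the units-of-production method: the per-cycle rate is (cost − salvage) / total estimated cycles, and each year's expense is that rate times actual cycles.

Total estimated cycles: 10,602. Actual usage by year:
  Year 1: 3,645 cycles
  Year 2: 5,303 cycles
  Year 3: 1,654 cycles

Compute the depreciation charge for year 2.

Depreciable base = $116,020 − $10,000 = $106,020.
Rate = $106,020 / 10,602 cycles = $10 per cycle.
Year 1: 3,645 × $10 = $36,450. Book value $79,570.
Year 2: 5,303 × $10 = $53,030. Book value $26,540.

$53,030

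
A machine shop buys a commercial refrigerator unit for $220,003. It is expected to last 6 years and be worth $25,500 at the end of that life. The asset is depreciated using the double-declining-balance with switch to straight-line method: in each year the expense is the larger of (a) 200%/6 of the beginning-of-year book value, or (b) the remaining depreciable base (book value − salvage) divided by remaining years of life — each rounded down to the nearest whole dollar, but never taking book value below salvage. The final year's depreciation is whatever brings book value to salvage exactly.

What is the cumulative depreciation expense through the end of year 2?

$122,223

Depreciable base = $220,003 − $25,500 = $194,503.
Year 1: DB = ⌊$220,003 × 200%/6⌋ = $73,334; SL = ⌊$194,503/6⌋ = $32,417 → take DB $73,334. Book value $146,669.
Year 2: DB = ⌊$146,669 × 200%/6⌋ = $48,889; SL = ⌊$121,169/5⌋ = $24,233 → take DB $48,889. Book value $97,780.
Accumulated through year 2 = $220,003 − $97,780 = $122,223.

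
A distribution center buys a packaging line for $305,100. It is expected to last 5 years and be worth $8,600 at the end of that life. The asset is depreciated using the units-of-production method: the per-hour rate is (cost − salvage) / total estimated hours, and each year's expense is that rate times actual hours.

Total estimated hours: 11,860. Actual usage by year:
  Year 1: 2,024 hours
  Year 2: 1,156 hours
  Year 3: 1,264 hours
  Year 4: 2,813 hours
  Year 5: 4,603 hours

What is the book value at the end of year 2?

$225,600

Depreciable base = $305,100 − $8,600 = $296,500.
Rate = $296,500 / 11,860 hours = $25 per hour.
Year 1: 2,024 × $25 = $50,600. Book value $254,500.
Year 2: 1,156 × $25 = $28,900. Book value $225,600.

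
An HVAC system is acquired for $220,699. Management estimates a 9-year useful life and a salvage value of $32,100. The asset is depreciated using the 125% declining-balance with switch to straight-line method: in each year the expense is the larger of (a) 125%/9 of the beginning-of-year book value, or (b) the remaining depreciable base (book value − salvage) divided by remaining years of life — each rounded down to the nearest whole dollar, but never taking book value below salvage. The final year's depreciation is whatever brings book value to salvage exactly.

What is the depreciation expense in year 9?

$17,851

Depreciable base = $220,699 − $32,100 = $188,599.
Year 1: DB = ⌊$220,699 × 125%/9⌋ = $30,652; SL = ⌊$188,599/9⌋ = $20,955 → take DB $30,652. Book value $190,047.
Year 2: DB = ⌊$190,047 × 125%/9⌋ = $26,395; SL = ⌊$157,947/8⌋ = $19,743 → take DB $26,395. Book value $163,652.
Year 3: DB = ⌊$163,652 × 125%/9⌋ = $22,729; SL = ⌊$131,552/7⌋ = $18,793 → take DB $22,729. Book value $140,923.
Year 4: DB = ⌊$140,923 × 125%/9⌋ = $19,572; SL = ⌊$108,823/6⌋ = $18,137 → take DB $19,572. Book value $121,351.
Year 5: DB = ⌊$121,351 × 125%/9⌋ = $16,854; SL = ⌊$89,251/5⌋ = $17,850 → take SL $17,850. Book value $103,501.
Year 6: DB = ⌊$103,501 × 125%/9⌋ = $14,375; SL = ⌊$71,401/4⌋ = $17,850 → take SL $17,850. Book value $85,651.
Year 7: DB = ⌊$85,651 × 125%/9⌋ = $11,895; SL = ⌊$53,551/3⌋ = $17,850 → take SL $17,850. Book value $67,801.
Year 8: DB = ⌊$67,801 × 125%/9⌋ = $9,416; SL = ⌊$35,701/2⌋ = $17,850 → take SL $17,850. Book value $49,951.
Year 9 (final): $49,951 − $32,100 = $17,851. Book value $32,100.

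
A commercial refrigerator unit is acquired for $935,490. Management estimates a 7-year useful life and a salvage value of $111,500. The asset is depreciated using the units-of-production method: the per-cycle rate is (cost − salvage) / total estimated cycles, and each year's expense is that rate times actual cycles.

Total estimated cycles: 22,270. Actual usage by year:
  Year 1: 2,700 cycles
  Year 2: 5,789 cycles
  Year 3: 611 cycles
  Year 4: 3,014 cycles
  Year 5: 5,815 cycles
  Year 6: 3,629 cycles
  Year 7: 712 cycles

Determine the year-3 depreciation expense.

Depreciable base = $935,490 − $111,500 = $823,990.
Rate = $823,990 / 22,270 cycles = $37 per cycle.
Year 1: 2,700 × $37 = $99,900. Book value $835,590.
Year 2: 5,789 × $37 = $214,193. Book value $621,397.
Year 3: 611 × $37 = $22,607. Book value $598,790.

$22,607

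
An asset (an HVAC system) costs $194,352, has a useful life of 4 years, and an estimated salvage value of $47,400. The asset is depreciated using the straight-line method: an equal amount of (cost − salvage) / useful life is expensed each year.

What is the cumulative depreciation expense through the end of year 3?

$110,214

Depreciable base = $194,352 − $47,400 = $146,952.
Annual expense = $146,952 / 4 = $36,738.
End of year 1: book value $157,614.
End of year 2: book value $120,876.
End of year 3: book value $84,138.
Accumulated through year 3 = $194,352 − $84,138 = $110,214.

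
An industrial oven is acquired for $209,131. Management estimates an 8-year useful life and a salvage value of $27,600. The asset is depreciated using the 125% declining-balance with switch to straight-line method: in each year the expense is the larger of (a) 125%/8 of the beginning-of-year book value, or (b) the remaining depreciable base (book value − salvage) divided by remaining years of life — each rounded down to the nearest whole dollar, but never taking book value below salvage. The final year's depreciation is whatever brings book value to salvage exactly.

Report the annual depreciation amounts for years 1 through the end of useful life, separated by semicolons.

Depreciable base = $209,131 − $27,600 = $181,531.
Year 1: DB = ⌊$209,131 × 125%/8⌋ = $32,676; SL = ⌊$181,531/8⌋ = $22,691 → take DB $32,676. Book value $176,455.
Year 2: DB = ⌊$176,455 × 125%/8⌋ = $27,571; SL = ⌊$148,855/7⌋ = $21,265 → take DB $27,571. Book value $148,884.
Year 3: DB = ⌊$148,884 × 125%/8⌋ = $23,263; SL = ⌊$121,284/6⌋ = $20,214 → take DB $23,263. Book value $125,621.
Year 4: DB = ⌊$125,621 × 125%/8⌋ = $19,628; SL = ⌊$98,021/5⌋ = $19,604 → take DB $19,628. Book value $105,993.
Year 5: DB = ⌊$105,993 × 125%/8⌋ = $16,561; SL = ⌊$78,393/4⌋ = $19,598 → take SL $19,598. Book value $86,395.
Year 6: DB = ⌊$86,395 × 125%/8⌋ = $13,499; SL = ⌊$58,795/3⌋ = $19,598 → take SL $19,598. Book value $66,797.
Year 7: DB = ⌊$66,797 × 125%/8⌋ = $10,437; SL = ⌊$39,197/2⌋ = $19,598 → take SL $19,598. Book value $47,199.
Year 8 (final): $47,199 − $27,600 = $19,599. Book value $27,600.

$32,676; $27,571; $23,263; $19,628; $19,598; $19,598; $19,598; $19,599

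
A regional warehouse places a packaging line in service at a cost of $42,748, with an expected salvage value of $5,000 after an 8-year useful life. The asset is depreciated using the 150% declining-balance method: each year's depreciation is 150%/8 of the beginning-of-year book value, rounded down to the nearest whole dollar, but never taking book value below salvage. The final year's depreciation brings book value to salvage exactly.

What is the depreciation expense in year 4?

Depreciable base = $42,748 − $5,000 = $37,748.
Year 1: ⌊$42,748 × 150%/8⌋ = $8,015. Book value $34,733.
Year 2: ⌊$34,733 × 150%/8⌋ = $6,512. Book value $28,221.
Year 3: ⌊$28,221 × 150%/8⌋ = $5,291. Book value $22,930.
Year 4: ⌊$22,930 × 150%/8⌋ = $4,299. Book value $18,631.

$4,299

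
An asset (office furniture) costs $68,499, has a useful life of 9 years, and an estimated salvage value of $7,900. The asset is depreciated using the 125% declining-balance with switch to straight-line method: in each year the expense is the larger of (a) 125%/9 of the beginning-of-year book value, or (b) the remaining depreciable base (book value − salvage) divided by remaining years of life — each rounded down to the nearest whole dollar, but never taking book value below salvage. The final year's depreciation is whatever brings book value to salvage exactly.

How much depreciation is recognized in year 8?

$5,953

Depreciable base = $68,499 − $7,900 = $60,599.
Year 1: DB = ⌊$68,499 × 125%/9⌋ = $9,513; SL = ⌊$60,599/9⌋ = $6,733 → take DB $9,513. Book value $58,986.
Year 2: DB = ⌊$58,986 × 125%/9⌋ = $8,192; SL = ⌊$51,086/8⌋ = $6,385 → take DB $8,192. Book value $50,794.
Year 3: DB = ⌊$50,794 × 125%/9⌋ = $7,054; SL = ⌊$42,894/7⌋ = $6,127 → take DB $7,054. Book value $43,740.
Year 4: DB = ⌊$43,740 × 125%/9⌋ = $6,075; SL = ⌊$35,840/6⌋ = $5,973 → take DB $6,075. Book value $37,665.
Year 5: DB = ⌊$37,665 × 125%/9⌋ = $5,231; SL = ⌊$29,765/5⌋ = $5,953 → take SL $5,953. Book value $31,712.
Year 6: DB = ⌊$31,712 × 125%/9⌋ = $4,404; SL = ⌊$23,812/4⌋ = $5,953 → take SL $5,953. Book value $25,759.
Year 7: DB = ⌊$25,759 × 125%/9⌋ = $3,577; SL = ⌊$17,859/3⌋ = $5,953 → take SL $5,953. Book value $19,806.
Year 8: DB = ⌊$19,806 × 125%/9⌋ = $2,750; SL = ⌊$11,906/2⌋ = $5,953 → take SL $5,953. Book value $13,853.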